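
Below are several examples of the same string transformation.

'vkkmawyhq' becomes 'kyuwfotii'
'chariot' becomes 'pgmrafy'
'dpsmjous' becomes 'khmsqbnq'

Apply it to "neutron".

rpmllcs

Looking at the pairs, the operation is to move the first 3 characters to the end (rotate left by 3), then shift every letter 2 places backward in the alphabet (wrapping around).
"neutron" → "tronneu" → "rpmllcs".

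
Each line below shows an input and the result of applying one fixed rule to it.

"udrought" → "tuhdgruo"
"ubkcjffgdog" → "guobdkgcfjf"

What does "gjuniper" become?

What's happening: reverse the string, then take characters alternately from the front and the back (1st, last, 2nd, 2nd-last, ...).
Starting from "gjuniper": after the first operation, "repinujg"; after the second, "rgejpuin".

rgejpuin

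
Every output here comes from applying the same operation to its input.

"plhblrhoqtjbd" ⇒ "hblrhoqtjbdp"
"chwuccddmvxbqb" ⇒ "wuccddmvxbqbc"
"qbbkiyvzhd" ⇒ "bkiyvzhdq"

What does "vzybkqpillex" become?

Rule — move the first character to the end, then delete the first character.
Applying that to "vzybkqpillex" gives "ybkqpillexv".

ybkqpillexv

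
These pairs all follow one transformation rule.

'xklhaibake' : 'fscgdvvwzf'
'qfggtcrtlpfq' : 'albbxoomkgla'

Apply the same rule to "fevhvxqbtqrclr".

zacqsqwlloxmmg

What's happening: swap each adjacent pair of characters (1↔2, 3↔4, ...), then shift every letter 5 places backward in the alphabet (wrapping around).
Working it through for "fevhvxqbtqrclr": intermediate "efhvxvbqqtcrrl", final "zacqsqwlloxmmg".
(Check on "qfggtcrtlpfq": → "fqggcttrplqf" → "albbxoomkgla" ✓)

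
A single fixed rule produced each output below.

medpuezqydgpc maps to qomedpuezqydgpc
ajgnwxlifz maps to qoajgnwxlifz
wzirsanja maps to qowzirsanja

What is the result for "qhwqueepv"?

What's happening: prepend "qo".
So "qhwqueepv" becomes "qoqhwqueepv".

qoqhwqueepv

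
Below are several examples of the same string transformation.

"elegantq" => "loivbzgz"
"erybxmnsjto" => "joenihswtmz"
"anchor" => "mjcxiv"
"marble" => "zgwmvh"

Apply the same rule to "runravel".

gzqvmipm

Each output is the input with this applied: shift every letter 5 places backward in the alphabet (wrapping around), then reverse the string.
Working it through for "runravel": intermediate "mpimvqzg", final "gzqvmipm".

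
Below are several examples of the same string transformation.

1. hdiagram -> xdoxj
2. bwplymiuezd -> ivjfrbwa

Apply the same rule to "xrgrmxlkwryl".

ojuihtovi

Each output is the input with this applied: delete the first 3 characters, then shift every letter 3 places backward in the alphabet (wrapping around).
On "xrgrmxlkwryl" that produces "ojuihtovi".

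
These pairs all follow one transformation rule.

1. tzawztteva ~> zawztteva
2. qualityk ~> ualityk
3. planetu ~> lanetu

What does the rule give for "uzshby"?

zshby

The transformation: delete the first character.
So "uzshby" becomes "zshby".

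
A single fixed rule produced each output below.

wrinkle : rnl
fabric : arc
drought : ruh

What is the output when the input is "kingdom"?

Looking at the pairs, the operation is to keep every other character starting from the second (positions 2nd, 4th, 6th, ...).
On "kingdom" that produces "igo".

igo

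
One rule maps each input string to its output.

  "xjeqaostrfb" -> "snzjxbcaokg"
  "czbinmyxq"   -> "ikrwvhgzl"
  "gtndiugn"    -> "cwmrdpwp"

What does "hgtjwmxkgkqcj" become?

Each output is the input with this applied: shift every letter 9 places forward in the alphabet (wrapping around), then move the first character to the end.
So "hgtjwmxkgkqcj" becomes "pcsfvgtptzlsq".

pcsfvgtptzlsq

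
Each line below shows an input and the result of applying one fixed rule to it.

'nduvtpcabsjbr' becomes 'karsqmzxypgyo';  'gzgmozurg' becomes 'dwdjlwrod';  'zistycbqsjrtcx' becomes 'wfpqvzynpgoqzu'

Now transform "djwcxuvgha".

What's happening: shift every letter 3 places backward in the alphabet (wrapping around).
Applying that to "djwcxuvgha" gives "agtzursdex".

agtzursdex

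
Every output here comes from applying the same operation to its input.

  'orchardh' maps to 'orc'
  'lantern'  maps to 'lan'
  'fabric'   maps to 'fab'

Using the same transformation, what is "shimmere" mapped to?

shi

Rule — keep only the first 3 characters.
Doing the same to "shimmere": "shi".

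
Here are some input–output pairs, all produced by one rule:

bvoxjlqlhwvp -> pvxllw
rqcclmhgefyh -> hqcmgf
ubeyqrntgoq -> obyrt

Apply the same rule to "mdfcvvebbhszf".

Rule — keep every other character starting from the second (positions 2nd, 4th, 6th, ...), then move the last character to the front.
On "mdfcvvebbhszf": the first step gives "dcvbhz", and the second then gives "zdcvbh".

zdcvbh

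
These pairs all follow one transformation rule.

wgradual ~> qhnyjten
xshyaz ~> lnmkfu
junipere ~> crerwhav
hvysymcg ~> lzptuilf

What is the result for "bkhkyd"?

xlqoxu

The rule is to swap the front and back halves of the string, then shift every letter 13 places forward in the alphabet (wrapping around) — i.e. ROT13.
On "bkhkyd" that produces "xlqoxu".
(Check on "xshyaz": → "yazxsh" → "lnmkfu" ✓)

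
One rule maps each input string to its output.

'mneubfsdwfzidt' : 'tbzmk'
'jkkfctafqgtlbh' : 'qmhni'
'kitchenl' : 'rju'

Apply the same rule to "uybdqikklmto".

bkrt

What's happening: keep one character in every 3, starting at position 1 (positions 1st, 4th, 7th, ...), then shift every letter 7 places forward in the alphabet (wrapping around).
Starting from "uybdqikklmto": after the first operation, "udkm"; after the second, "bkrt".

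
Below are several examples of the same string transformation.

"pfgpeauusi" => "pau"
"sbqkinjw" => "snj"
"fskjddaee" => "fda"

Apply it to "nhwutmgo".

nmg

The transformation: swap each adjacent pair of characters (1↔2, 3↔4, ...), then keep one character in every 3, starting at position 2 (positions 2nd, 5th, 8th, ...).
Working it through for "nhwutmgo": intermediate "hnuwmtog", final "nmg".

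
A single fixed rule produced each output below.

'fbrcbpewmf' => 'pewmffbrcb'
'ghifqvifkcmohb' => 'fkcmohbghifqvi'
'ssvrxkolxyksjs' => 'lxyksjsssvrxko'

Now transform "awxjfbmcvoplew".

Looking at the pairs, the operation is to swap the front and back halves of the string.
On "awxjfbmcvoplew" that produces "cvoplewawxjfbm".

cvoplewawxjfbm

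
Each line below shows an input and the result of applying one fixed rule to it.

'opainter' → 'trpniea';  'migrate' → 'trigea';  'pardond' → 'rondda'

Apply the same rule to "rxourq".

In each case the input is transformed by: delete the first character, then sort the characters into reverse alphabetical order.
On "rxourq" that produces "xurqo".

xurqo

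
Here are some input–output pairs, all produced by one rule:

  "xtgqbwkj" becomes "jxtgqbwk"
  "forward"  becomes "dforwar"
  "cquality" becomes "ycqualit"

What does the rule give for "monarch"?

hmonarc

Rule — move the last character to the front.
For "monarch" the result is "hmonarc".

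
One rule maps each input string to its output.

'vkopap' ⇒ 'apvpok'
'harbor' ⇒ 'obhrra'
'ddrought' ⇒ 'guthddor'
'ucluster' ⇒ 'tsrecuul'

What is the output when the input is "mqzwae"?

awmezq

Looking at the pairs, the operation is to swap the front and back halves of the string, then swap each adjacent pair of characters (1↔2, 3↔4, ...).
"mqzwae" → "waemqz" → "awmezq".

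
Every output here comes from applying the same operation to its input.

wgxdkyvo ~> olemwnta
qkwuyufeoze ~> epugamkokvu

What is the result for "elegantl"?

The transformation: shift every letter 10 places backward in the alphabet (wrapping around), then move the last 3 characters to the front (rotate right by 3).
So "elegantl" becomes "djbubuwq".

djbubuwq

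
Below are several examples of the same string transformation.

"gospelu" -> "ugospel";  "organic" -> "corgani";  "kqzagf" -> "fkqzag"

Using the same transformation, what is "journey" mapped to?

yjourne

Looking at the pairs, the operation is to move the last character to the front.
So "journey" becomes "yjourne".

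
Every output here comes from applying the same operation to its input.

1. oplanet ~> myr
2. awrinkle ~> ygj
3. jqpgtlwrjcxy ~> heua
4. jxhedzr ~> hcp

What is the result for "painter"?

nlp

The transformation: shift every letter 2 places backward in the alphabet (wrapping around), then keep one character in every 3, starting at position 1 (positions 1st, 4th, 7th, ...).
"painter" → "nyglrcp" → "nlp".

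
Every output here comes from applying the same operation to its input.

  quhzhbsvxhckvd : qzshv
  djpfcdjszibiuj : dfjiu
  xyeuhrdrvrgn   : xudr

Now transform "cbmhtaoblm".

The transformation: keep one character in every 3, starting at position 1 (positions 1st, 4th, 7th, ...).
On "cbmhtaoblm" that produces "chom".

chom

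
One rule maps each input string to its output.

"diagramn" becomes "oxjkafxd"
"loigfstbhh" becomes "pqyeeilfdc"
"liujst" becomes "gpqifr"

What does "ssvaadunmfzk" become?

rkjcwhppsxxa

Each output is the input with this applied: swap the front and back halves of the string, then shift every letter 3 places backward in the alphabet (wrapping around).
"ssvaadunmfzk" → "unmfzkssvaad" → "rkjcwhppsxxa".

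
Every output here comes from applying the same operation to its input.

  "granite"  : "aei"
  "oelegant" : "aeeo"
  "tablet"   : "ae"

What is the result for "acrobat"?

aao

Looking at the pairs, the operation is to sort the characters into alphabetical order, then keep only the vowels.
For "acrobat" the result is "aao".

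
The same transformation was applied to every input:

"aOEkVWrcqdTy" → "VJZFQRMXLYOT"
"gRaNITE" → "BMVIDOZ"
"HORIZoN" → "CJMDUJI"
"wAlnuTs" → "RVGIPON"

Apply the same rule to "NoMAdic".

The transformation: shift every letter 5 places backward in the alphabet (wrapping around), then convert every letter to uppercase.
Starting from "NoMAdic": after the first operation, "IjHVydx"; after the second, "IJHVYDX".

IJHVYDX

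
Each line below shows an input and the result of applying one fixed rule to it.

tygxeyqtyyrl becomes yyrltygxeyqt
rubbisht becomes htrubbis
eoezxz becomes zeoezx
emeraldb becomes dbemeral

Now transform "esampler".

eresampl

Rule — swap the front and back halves of the string, then move the first 2 characters to the end (rotate left by 2).
On "esampler": the first step gives "pleresam", and the second then gives "eresampl".
(Check on "eoezxz": → "zxzeoe" → "zeoezx" ✓)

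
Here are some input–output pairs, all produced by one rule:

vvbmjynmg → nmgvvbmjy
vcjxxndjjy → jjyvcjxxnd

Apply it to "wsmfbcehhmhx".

The transformation: move the last 3 characters to the front (rotate right by 3).
On "wsmfbcehhmhx" that produces "mhxwsmfbcehh".

mhxwsmfbcehh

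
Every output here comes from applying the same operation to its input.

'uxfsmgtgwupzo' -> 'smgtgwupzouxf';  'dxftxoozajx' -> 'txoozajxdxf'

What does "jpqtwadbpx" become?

Rule — move the first 3 characters to the end (rotate left by 3).
"jpqtwadbpx" → "twadbpxjpq".

twadbpxjpq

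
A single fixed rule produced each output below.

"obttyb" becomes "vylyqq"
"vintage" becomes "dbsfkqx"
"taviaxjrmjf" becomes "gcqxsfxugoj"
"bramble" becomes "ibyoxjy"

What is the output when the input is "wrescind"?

What's happening: shift every letter 3 places backward in the alphabet (wrapping around), then move the last 2 characters to the front (rotate right by 2).
So "wrescind" becomes "katobpzf".

katobpzf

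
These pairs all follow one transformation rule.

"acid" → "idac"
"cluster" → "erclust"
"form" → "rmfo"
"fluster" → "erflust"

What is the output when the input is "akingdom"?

omakingd

Rule — move the last 2 characters to the front (rotate right by 2).
So "akingdom" becomes "omakingd".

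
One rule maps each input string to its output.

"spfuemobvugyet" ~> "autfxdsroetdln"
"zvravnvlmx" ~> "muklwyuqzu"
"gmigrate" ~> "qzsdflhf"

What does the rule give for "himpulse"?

Rule — shift every letter 1 place backward in the alphabet (wrapping around), then swap the front and back halves of the string.
On "himpulse": the first step gives "ghlotkrd", and the second then gives "tkrdghlo".

tkrdghlo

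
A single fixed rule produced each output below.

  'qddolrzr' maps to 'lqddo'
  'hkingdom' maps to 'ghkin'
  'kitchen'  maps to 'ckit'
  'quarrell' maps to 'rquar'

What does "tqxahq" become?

Rule — delete the last 3 characters, then move the last character to the front.
So "tqxahq" becomes "xtq".

xtq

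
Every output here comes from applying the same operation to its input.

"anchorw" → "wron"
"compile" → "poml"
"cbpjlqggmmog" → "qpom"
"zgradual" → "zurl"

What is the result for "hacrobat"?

Looking at the pairs, the operation is to sort the characters into reverse alphabetical order, then keep only the first 4 characters.
Applying both steps to "hacrobat": "trohcbaa", then "troh".
(Check on "cbpjlqggmmog": → "qpommljgggcb" → "qpom" ✓)

troh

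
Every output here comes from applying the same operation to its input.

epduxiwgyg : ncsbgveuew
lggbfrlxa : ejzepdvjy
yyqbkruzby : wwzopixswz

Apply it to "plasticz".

jnqygrxa

Rule — shift every letter 2 places backward in the alphabet (wrapping around), then swap each adjacent pair of characters (1↔2, 3↔4, ...).
Starting from "plasticz": after the first operation, "njyqrgax"; after the second, "jnqygrxa".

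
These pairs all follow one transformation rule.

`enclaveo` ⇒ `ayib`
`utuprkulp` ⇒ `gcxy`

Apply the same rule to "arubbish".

Each output is the input with this applied: keep every other character starting from the second (positions 2nd, 4th, 6th, ...), then shift every letter 13 places forward in the alphabet (wrapping around) — i.e. ROT13.
For "arubbish", step one produces "rbih"; step two turns that into "eovu".

eovu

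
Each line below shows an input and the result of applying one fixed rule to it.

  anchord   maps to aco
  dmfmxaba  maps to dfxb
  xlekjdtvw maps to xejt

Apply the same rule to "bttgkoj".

The pattern: move the last character to the front, then keep every other character starting from the second (positions 2nd, 4th, 6th, ...).
For "bttgkoj", step one produces "jbttgko"; step two turns that into "btk".

btk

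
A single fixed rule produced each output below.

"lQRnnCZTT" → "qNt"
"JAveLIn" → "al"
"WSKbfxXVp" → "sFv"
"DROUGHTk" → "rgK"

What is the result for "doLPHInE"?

Ohe

The rule is to flip the case of every letter, then keep one character in every 3, starting at position 2 (positions 2nd, 5th, 8th, ...).
On "doLPHInE": the first step gives "DOlphiNe", and the second then gives "Ohe".
(Check on "WSKbfxXVp": → "wskBFXxvP" → "sFv" ✓)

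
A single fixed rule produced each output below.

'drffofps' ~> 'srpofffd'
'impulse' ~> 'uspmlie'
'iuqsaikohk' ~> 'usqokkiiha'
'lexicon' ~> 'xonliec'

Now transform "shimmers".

Rule — sort the characters into reverse alphabetical order.
So "shimmers" becomes "ssrmmihe".

ssrmmihe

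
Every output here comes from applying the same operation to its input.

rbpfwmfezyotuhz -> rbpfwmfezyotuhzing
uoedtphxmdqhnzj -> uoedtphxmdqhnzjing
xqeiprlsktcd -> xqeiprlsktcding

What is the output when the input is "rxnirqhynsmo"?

rxnirqhynsmoing

Looking at the pairs, the operation is to append "ing".
So "rxnirqhynsmo" becomes "rxnirqhynsmoing".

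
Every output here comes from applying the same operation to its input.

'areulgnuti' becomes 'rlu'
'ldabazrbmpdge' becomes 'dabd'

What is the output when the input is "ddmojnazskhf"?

djzh

Each output is the input with this applied: keep one character in every 3, starting at position 2 (positions 2nd, 5th, 8th, ...).
"ddmojnazskhf" → "djzh".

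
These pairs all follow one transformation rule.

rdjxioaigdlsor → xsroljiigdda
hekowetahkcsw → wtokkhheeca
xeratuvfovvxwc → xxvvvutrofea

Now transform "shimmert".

What's happening: delete the last 2 characters, then sort the characters into reverse alphabetical order.
Applying that to "shimmert" gives "smmihe".

smmihe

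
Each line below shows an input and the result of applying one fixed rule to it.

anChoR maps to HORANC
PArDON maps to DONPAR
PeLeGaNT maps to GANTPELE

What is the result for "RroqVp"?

Rule — swap the front and back halves of the string, then convert every letter to uppercase.
Applying both steps to "RroqVp": "qVpRro", then "QVPRRO".

QVPRRO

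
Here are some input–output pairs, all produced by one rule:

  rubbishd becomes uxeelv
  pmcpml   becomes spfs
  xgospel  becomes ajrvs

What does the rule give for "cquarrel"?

Each output is the input with this applied: delete the last 2 characters, then shift every letter 3 places forward in the alphabet (wrapping around).
"cquarrel" → "ftxduu".

ftxduu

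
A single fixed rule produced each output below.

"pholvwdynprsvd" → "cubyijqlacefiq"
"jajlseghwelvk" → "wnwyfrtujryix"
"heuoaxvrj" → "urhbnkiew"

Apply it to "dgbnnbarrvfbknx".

qtoaaoneeisoxak

The rule is to shift every letter 13 places forward in the alphabet (wrapping around) — i.e. ROT13.
On "dgbnnbarrvfbknx" that produces "qtoaaoneeisoxak".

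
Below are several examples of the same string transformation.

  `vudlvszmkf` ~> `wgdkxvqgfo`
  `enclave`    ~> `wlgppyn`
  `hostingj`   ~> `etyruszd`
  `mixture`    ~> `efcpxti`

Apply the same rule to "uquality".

lwtejfbf

The rule is to move the first 3 characters to the end (rotate left by 3), then shift every letter 11 places forward in the alphabet (wrapping around).
On "uquality" that produces "lwtejfbf".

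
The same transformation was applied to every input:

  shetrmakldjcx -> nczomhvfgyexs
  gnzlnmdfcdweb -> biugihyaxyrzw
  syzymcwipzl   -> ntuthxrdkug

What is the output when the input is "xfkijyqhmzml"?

Looking at the pairs, the operation is to shift every letter 5 places backward in the alphabet (wrapping around).
On "xfkijyqhmzml" that produces "safdetlchuhg".

safdetlchuhg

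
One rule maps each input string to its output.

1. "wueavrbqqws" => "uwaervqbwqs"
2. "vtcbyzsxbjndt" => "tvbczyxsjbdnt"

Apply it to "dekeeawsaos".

The transformation: swap each adjacent pair of characters (1↔2, 3↔4, ...).
Doing the same to "dekeeawsaos": "edekaeswoas".

edekaeswoas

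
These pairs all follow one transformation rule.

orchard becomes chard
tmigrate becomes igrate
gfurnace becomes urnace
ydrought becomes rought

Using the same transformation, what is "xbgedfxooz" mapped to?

gedfxooz

Looking at the pairs, the operation is to delete the first 2 characters.
Applying that to "xbgedfxooz" gives "gedfxooz".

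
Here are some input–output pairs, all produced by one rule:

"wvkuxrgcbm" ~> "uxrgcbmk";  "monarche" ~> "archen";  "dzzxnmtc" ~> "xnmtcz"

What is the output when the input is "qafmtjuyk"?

mtjuykf

The transformation: delete the first 2 characters, then move the first character to the end.
Starting from "qafmtjuyk": after the first operation, "fmtjuyk"; after the second, "mtjuykf".
(Check on "wvkuxrgcbm": → "kuxrgcbm" → "uxrgcbmk" ✓)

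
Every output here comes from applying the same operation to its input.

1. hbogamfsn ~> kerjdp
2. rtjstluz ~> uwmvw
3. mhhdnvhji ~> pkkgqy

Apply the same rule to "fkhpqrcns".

inkstu

Looking at the pairs, the operation is to delete the last 3 characters, then shift every letter 3 places forward in the alphabet (wrapping around).
On "fkhpqrcns" that produces "inkstu".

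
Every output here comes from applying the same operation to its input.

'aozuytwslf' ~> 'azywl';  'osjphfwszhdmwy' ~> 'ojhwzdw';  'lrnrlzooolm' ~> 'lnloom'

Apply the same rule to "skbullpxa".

The pattern: keep every other character starting from the first (positions 1st, 3rd, 5th, ...).
Doing the same to "skbullpxa": "sblpa".

sblpa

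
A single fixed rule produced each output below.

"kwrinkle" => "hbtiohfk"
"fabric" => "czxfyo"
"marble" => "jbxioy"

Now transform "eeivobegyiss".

The pattern: shift every letter 3 places backward in the alphabet (wrapping around), then take characters alternately from the front and the back (1st, last, 2nd, 2nd-last, ...).
"eeivobegyiss" → "bpbpffsvldyb".
(Check on "marble": → "jxoyib" → "jbxioy" ✓)

bpbpffsvldyb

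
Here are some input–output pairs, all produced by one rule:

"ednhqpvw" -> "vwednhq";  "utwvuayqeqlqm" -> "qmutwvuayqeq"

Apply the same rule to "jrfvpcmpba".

bajrfvpcm

The pattern: move the last 3 characters to the front (rotate right by 3), then delete the first character.
For "jrfvpcmpba", step one produces "pbajrfvpcm"; step two turns that into "bajrfvpcm".
(Check on "utwvuayqeqlqm": → "lqmutwvuayqeq" → "qmutwvuayqeq" ✓)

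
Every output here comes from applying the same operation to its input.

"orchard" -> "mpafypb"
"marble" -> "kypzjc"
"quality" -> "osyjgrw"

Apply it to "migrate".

Looking at the pairs, the operation is to shift every letter 2 places backward in the alphabet (wrapping around).
"migrate" → "kgepyrc".

kgepyrc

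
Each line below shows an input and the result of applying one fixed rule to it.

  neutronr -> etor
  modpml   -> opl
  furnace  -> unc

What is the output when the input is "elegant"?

lgn

Each output is the input with this applied: keep every other character starting from the second (positions 2nd, 4th, 6th, ...).
For "elegant" the result is "lgn".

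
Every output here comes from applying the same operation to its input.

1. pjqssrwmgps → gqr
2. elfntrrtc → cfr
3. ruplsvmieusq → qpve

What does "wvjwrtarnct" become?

What's happening: keep one character in every 3, starting at position 3 (positions 3rd, 6th, 9th, ...), then move the last character to the front.
Applying that to "wvjwrtarnct" gives "njt".

njt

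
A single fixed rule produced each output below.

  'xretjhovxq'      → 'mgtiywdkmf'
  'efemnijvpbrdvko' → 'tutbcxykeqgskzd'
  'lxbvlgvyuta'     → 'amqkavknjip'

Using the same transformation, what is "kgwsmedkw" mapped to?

zvlhbtszl

The rule is to shift every letter 11 places backward in the alphabet (wrapping around).
On "kgwsmedkw" that produces "zvlhbtszl".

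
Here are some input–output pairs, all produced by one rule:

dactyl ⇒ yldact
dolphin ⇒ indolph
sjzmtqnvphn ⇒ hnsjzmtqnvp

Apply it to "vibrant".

ntvibra

In each case the input is transformed by: move the last 2 characters to the front (rotate right by 2).
So "vibrant" becomes "ntvibra".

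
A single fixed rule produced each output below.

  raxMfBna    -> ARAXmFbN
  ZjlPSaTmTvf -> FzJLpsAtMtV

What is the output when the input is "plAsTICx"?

XPLaStic

Each output is the input with this applied: flip the case of every letter, then move the last character to the front.
Working it through for "plAsTICx": intermediate "PLaSticX", final "XPLaStic".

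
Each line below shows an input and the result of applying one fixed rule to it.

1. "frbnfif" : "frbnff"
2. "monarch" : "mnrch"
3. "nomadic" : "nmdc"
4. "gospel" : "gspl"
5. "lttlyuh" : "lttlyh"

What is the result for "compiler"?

In each case the input is transformed by: remove every vowel.
So "compiler" becomes "cmplr".

cmplr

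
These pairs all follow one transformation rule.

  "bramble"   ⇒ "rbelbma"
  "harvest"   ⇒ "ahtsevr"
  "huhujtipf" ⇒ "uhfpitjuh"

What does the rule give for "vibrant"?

Each output is the input with this applied: reverse the string, then move the last 2 characters to the front (rotate right by 2).
Starting from "vibrant": after the first operation, "tnarbiv"; after the second, "ivtnarb".

ivtnarb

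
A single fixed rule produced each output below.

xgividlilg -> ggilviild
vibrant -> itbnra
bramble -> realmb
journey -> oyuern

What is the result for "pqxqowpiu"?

In each case the input is transformed by: delete the first character, then take characters alternately from the front and the back (1st, last, 2nd, 2nd-last, ...).
Applying both steps to "pqxqowpiu": "qxqowpiu", then "quxiqpow".

quxiqpow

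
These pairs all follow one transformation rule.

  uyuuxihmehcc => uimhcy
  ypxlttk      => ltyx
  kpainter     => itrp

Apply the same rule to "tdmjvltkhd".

What's happening: move the first 3 characters to the end (rotate left by 3), then keep every other character starting from the first (positions 1st, 3rd, 5th, ...).
"tdmjvltkhd" → "jvltkhdtdm" → "jlkdd".

jlkdd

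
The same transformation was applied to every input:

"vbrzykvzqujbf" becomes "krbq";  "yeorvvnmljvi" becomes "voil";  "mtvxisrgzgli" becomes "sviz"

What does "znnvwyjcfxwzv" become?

ynzf

In each case the input is transformed by: keep one character in every 3, starting at position 3 (positions 3rd, 6th, 9th, ...), then swap each adjacent pair of characters (1↔2, 3↔4, ...).
Working it through for "znnvwyjcfxwzv": intermediate "nyfz", final "ynzf".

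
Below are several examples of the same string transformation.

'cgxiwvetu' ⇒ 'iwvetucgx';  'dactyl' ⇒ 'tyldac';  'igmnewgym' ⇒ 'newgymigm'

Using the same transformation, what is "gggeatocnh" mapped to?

eatocnhggg

The rule is to move the first 3 characters to the end (rotate left by 3).
Applying that to "gggeatocnh" gives "eatocnhggg".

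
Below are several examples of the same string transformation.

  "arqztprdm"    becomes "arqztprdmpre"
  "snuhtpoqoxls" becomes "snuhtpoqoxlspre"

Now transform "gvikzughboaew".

Rule — append "pre".
For "gvikzughboaew" the result is "gvikzughboaewpre".

gvikzughboaewpre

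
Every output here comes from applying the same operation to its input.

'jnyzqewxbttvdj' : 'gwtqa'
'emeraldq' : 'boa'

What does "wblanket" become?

txb

The pattern: keep one character in every 3, starting at position 1 (positions 1st, 4th, 7th, ...), then shift every letter 3 places backward in the alphabet (wrapping around).
For "wblanket", step one produces "wae"; step two turns that into "txb".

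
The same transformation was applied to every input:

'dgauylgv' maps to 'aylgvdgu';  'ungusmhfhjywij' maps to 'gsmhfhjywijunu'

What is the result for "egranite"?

rniteega

Rule — move the first 3 characters to the end (rotate left by 3), then swap the first and last characters.
Starting from "egranite": after the first operation, "aniteegr"; after the second, "rniteega".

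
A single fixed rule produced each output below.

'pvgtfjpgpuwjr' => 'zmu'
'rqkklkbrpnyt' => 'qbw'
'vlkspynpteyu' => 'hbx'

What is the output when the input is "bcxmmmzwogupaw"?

sdz

Looking at the pairs, the operation is to shift every letter 3 places forward in the alphabet (wrapping around), then keep only the last 3 characters.
Applying that to "bcxmmmzwogupaw" gives "sdz".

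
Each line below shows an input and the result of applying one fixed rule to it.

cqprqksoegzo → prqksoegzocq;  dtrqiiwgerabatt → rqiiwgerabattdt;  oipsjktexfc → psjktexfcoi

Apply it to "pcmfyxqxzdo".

mfyxqxzdopc

The rule is to move the first 2 characters to the end (rotate left by 2).
For "pcmfyxqxzdo" the result is "mfyxqxzdopc".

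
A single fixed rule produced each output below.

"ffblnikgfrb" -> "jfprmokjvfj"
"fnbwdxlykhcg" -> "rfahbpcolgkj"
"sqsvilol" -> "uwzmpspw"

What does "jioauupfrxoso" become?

What's happening: move the first character to the end, then shift every letter 4 places forward in the alphabet (wrapping around).
For "jioauupfrxoso" the result is "mseyytjvbswsn".

mseyytjvbswsn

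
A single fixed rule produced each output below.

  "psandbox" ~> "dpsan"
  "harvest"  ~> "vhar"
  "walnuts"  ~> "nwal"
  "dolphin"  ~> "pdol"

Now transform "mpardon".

Each output is the input with this applied: delete the last 3 characters, then move the last character to the front.
For "mpardon", step one produces "mpar"; step two turns that into "rmpa".
(Check on "walnuts": → "waln" → "nwal" ✓)

rmpa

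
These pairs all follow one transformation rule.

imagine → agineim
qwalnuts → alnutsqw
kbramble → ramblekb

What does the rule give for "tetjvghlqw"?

tjvghlqwte

In each case the input is transformed by: move the first 2 characters to the end (rotate left by 2).
So "tetjvghlqw" becomes "tjvghlqwte".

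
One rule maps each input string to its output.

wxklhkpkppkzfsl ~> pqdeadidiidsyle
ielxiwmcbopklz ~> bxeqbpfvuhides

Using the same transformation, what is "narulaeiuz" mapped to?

Each output is the input with this applied: shift every letter 7 places backward in the alphabet (wrapping around).
On "narulaeiuz" that produces "gtknetxbns".

gtknetxbns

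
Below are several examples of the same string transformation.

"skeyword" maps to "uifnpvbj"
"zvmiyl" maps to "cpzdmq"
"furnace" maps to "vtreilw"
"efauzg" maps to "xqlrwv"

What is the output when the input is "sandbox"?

ofsuerj

Looking at the pairs, the operation is to shift every letter 9 places backward in the alphabet (wrapping around), then reverse the string.
On "sandbox": the first step gives "jreusfo", and the second then gives "ofsuerj".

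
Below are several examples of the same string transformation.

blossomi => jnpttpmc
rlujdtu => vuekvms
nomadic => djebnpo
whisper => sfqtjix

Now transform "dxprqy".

The rule is to shift every letter 1 place forward in the alphabet (wrapping around), then reverse the string.
Starting from "dxprqy": after the first operation, "eyqsrz"; after the second, "zrsqye".
(Check on "rlujdtu": → "smvkeuv" → "vuekvms" ✓)

zrsqye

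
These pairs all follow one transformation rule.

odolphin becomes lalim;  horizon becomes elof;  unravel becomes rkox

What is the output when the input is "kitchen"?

hfqz

Each output is the input with this applied: shift every letter 3 places backward in the alphabet (wrapping around), then delete the last 3 characters.
On "kitchen": the first step gives "hfqzebk", and the second then gives "hfqz".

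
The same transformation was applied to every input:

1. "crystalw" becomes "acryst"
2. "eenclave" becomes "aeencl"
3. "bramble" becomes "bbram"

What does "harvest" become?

eharv

Rule — delete the last 2 characters, then move the last character to the front.
Working it through for "harvest": intermediate "harve", final "eharv".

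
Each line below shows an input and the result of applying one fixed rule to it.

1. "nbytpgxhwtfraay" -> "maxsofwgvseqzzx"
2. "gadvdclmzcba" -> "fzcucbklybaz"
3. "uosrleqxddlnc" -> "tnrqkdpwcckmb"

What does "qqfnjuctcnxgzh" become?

ppemitbsbmwfyg

The rule is to shift every letter 1 place backward in the alphabet (wrapping around).
On "qqfnjuctcnxgzh" that produces "ppemitbsbmwfyg".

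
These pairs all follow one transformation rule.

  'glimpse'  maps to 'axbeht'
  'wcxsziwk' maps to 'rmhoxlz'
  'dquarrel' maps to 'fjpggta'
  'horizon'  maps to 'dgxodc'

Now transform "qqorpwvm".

fdgelkb

The rule is to delete the first character, then shift every letter 11 places backward in the alphabet (wrapping around).
Starting from "qqorpwvm": after the first operation, "qorpwvm"; after the second, "fdgelkb".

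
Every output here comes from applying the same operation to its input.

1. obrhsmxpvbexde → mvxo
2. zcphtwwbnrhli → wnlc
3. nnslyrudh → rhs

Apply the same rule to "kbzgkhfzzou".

hzk

The transformation: move the first 3 characters to the end (rotate left by 3), then keep one character in every 3, starting at position 3 (positions 3rd, 6th, 9th, ...).
"kbzgkhfzzou" → "gkhfzzoukbz" → "hzk".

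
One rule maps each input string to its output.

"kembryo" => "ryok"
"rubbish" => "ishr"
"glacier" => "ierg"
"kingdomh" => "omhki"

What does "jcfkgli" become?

Rule — move the last 3 characters to the front (rotate right by 3), then delete the last 3 characters.
For "jcfkgli", step one produces "glijcfk"; step two turns that into "glij".
(Check on "kingdomh": → "omhkingd" → "omhki" ✓)

glij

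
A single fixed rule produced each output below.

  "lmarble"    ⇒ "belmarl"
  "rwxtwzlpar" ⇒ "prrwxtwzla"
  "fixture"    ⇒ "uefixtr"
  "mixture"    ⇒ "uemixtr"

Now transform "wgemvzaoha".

oawgemvzah

Looking at the pairs, the operation is to move the last 2 characters to the front (rotate right by 2), then swap the first and last characters.
Working it through for "wgemvzaoha": intermediate "hawgemvzao", final "oawgemvzah".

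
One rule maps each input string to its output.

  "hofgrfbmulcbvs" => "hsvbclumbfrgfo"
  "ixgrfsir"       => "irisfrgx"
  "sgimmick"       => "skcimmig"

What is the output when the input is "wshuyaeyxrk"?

wkrxyeayuhs

Rule — reverse the string, then move the last character to the front.
Starting from "wshuyaeyxrk": after the first operation, "krxyeayuhsw"; after the second, "wkrxyeayuhs".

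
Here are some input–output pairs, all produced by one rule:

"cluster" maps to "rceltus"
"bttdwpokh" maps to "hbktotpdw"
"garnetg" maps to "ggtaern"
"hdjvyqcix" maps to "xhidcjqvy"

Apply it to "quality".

Each output is the input with this applied: take characters alternately from the front and the back (1st, last, 2nd, 2nd-last, ...), then swap each adjacent pair of characters (1↔2, 3↔4, ...).
On "quality": the first step gives "qyutail", and the second then gives "yqtuial".
(Check on "hdjvyqcix": → "hxdijcvqy" → "xhidcjqvy" ✓)

yqtuial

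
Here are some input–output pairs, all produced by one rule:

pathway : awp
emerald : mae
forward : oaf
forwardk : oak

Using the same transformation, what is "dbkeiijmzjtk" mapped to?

The transformation: move the first character to the end, then keep one character in every 3, starting at position 1 (positions 1st, 4th, 7th, ...).
Applying that to "dbkeiijmzjtk" gives "bimt".

bimt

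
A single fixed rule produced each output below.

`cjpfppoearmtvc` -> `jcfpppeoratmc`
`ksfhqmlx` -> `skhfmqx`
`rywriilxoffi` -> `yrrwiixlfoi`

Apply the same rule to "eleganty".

What's happening: swap each adjacent pair of characters (1↔2, 3↔4, ...), then delete the last character.
Working it through for "eleganty": intermediate "legenayt", final "legenay".

legenay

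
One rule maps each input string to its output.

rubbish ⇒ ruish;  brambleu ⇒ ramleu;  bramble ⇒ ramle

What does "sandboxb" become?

sandox

The pattern: remove every "b".
"sandboxb" → "sandox".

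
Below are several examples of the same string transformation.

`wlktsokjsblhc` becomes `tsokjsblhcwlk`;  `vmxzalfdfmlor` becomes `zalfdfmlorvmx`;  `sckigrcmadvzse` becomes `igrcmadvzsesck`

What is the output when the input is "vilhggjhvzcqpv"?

hggjhvzcqpvvil

In each case the input is transformed by: move the first 3 characters to the end (rotate left by 3).
Doing the same to "vilhggjhvzcqpv": "hggjhvzcqpvvil".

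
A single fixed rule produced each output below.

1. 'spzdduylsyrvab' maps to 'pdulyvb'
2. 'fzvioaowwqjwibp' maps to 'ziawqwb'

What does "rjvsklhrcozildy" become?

In each case the input is transformed by: keep every other character starting from the second (positions 2nd, 4th, 6th, ...).
On "rjvsklhrcozildy" that produces "jslroid".

jslroid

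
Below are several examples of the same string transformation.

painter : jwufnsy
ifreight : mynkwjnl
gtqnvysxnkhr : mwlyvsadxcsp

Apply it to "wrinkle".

The transformation: shift every letter 5 places forward in the alphabet (wrapping around), then move the last 2 characters to the front (rotate right by 2).
Starting from "wrinkle": after the first operation, "bwnspqj"; after the second, "qjbwnsp".

qjbwnsp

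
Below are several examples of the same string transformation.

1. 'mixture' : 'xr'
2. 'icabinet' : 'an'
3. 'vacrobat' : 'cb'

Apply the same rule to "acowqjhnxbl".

ojx

The pattern: keep one character in every 3, starting at position 3 (positions 3rd, 6th, 9th, ...).
For "acowqjhnxbl" the result is "ojx".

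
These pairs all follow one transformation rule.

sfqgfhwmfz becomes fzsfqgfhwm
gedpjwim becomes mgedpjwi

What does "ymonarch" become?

What's happening: swap the front and back halves of the string, then move the first 3 characters to the end (rotate left by 3).
Starting from "ymonarch": after the first operation, "archymon"; after the second, "hymonarc".

hymonarc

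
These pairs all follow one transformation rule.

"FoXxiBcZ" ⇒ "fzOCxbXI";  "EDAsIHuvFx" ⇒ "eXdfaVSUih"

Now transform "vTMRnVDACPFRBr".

What's happening: flip the case of every letter, then take characters alternately from the front and the back (1st, last, 2nd, 2nd-last, ...).
Working it through for "vTMRnVDACPFRBr": intermediate "VtmrNvdacpfrbR", final "VRtbmrrfNpvcda".

VRtbmrrfNpvcda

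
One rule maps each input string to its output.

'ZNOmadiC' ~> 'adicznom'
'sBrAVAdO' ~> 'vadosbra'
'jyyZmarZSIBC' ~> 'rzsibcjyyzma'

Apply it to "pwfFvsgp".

vsgppwff

The transformation: swap the front and back halves of the string, then convert every letter to lowercase.
For "pwfFvsgp" the result is "vsgppwff".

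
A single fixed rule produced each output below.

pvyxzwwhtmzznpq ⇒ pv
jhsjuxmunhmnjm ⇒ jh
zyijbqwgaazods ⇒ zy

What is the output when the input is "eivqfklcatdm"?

What's happening: keep only the first 2 characters.
So "eivqfklcatdm" becomes "ei".

ei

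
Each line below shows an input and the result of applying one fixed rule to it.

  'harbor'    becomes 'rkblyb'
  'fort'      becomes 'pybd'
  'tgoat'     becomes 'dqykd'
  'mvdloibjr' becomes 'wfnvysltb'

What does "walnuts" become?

gkvxedc

What's happening: shift every letter 10 places forward in the alphabet (wrapping around).
On "walnuts" that produces "gkvxedc".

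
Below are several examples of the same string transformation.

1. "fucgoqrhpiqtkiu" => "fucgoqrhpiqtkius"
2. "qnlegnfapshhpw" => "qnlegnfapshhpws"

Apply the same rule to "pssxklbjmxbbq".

Each output is the input with this applied: append "s".
So "pssxklbjmxbbq" becomes "pssxklbjmxbbqs".

pssxklbjmxbbqs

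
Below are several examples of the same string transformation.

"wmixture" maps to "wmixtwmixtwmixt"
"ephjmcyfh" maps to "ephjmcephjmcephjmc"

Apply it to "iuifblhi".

iuifbiuifbiuifb

Each output is the input with this applied: delete the last 3 characters, then write the whole string 3 times in a row.
"iuifblhi" → "iuifb" → "iuifbiuifbiuifb".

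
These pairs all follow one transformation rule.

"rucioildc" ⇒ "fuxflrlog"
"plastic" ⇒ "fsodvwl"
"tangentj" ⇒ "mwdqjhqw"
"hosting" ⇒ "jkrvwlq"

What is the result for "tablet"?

wwdeoh

The pattern: shift every letter 3 places forward in the alphabet (wrapping around), then move the last character to the front.
For "tablet" the result is "wwdeoh".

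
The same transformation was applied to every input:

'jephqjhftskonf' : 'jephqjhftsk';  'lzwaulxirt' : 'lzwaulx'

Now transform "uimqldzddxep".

uimqldzdd

In each case the input is transformed by: delete the last 3 characters.
So "uimqldzddxep" becomes "uimqldzdd".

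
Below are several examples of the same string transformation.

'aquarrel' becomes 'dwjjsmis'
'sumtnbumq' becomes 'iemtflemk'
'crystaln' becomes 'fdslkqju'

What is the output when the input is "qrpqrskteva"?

Looking at the pairs, the operation is to reverse the string, then shift every letter 8 places backward in the alphabet (wrapping around).
For "qrpqrskteva", step one produces "avetksrqprq"; step two turns that into "snwlckjihji".

snwlckjihji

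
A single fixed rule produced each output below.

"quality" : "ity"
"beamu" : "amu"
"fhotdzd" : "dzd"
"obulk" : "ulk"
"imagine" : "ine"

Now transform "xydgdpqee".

What's happening: keep only the last 3 characters.
So "xydgdpqee" becomes "qee".

qee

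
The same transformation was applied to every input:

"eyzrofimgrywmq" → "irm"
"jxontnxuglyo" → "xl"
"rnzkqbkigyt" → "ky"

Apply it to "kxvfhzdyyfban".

The transformation: keep one character in every 3, starting at position 1 (positions 1st, 4th, 7th, ...), then delete the first 2 characters.
So "kxvfhzdyyfban" becomes "dfn".

dfn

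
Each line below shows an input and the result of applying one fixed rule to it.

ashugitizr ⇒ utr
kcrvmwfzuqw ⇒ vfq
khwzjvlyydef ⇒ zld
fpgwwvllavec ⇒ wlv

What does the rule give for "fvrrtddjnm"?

rdm

Looking at the pairs, the operation is to delete the first 3 characters, then keep one character in every 3, starting at position 1 (positions 1st, 4th, 7th, ...).
For "fvrrtddjnm", step one produces "rtddjnm"; step two turns that into "rdm".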